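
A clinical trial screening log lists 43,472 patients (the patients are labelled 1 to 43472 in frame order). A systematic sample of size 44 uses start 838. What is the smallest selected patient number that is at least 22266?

k = 43472/44 = 988
Steps past start: ⌈(22266 − 838)/988⌉ = ⌈21428/988⌉ = 22
Selected patient: 838 + 22×988 = 22574

22574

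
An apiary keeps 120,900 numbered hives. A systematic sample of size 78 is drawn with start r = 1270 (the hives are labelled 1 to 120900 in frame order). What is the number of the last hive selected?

120620

k = 120900/78 = 1550
78th selection = r + (78−1)·k = 1270 + 77×1550 = 1270 + 119350 = 120620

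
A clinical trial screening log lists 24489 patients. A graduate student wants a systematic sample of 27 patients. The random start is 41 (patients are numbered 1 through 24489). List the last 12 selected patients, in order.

k = N/n = 24489/27 = 907
16th selection = 41 + 15×907 = 13646
17th: 13646 + 907 = 14553
18th: 14553 + 907 = 15460
19th: 15460 + 907 = 16367
20th: 16367 + 907 = 17274
21st: 17274 + 907 = 18181
22nd: 18181 + 907 = 19088
23rd: 19088 + 907 = 19995
24th: 19995 + 907 = 20902
25th: 20902 + 907 = 21809
26th: 21809 + 907 = 22716
27th: 22716 + 907 = 23623

13646, 14553, 15460, 16367, 17274, 18181, 19088, 19995, 20902, 21809, 22716, 23623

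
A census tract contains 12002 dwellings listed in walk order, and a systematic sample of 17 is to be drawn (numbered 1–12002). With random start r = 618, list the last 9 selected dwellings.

k = N/n = 12002/17 = 706
9th selection = 618 + 8×706 = 6266
10th: 6266 + 706 = 6972
11th: 6972 + 706 = 7678
12th: 7678 + 706 = 8384
13th: 8384 + 706 = 9090
14th: 9090 + 706 = 9796
15th: 9796 + 706 = 10502
16th: 10502 + 706 = 11208
17th: 11208 + 706 = 11914

6266, 6972, 7678, 8384, 9090, 9796, 10502, 11208, 11914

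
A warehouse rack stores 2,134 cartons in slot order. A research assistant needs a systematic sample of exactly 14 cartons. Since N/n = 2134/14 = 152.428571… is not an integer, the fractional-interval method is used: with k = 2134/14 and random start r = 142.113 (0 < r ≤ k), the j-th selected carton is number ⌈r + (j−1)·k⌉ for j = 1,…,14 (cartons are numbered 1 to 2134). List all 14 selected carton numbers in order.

143, 295, 447, 600, 752, 905, 1057, 1210, 1362, 1514, 1667, 1819, 1972, 2124

j=1: r + 0k = 142.113 → ⌈·⌉ = 143
j=2: r + 1k = 294.541571… → ⌈·⌉ = 295
j=3: r + 2k = 446.970142… → ⌈·⌉ = 447
j=4: r + 3k = 599.398714… → ⌈·⌉ = 600
j=5: r + 4k = 751.827285… → ⌈·⌉ = 752
j=6: r + 5k = 904.255857… → ⌈·⌉ = 905
j=7: r + 6k = 1056.684428… → ⌈·⌉ = 1057
j=8: r + 7k = 1209.113 → ⌈·⌉ = 1210
j=9: r + 8k = 1361.541571… → ⌈·⌉ = 1362
j=10: r + 9k = 1513.970142… → ⌈·⌉ = 1514
j=11: r + 10k = 1666.398714… → ⌈·⌉ = 1667
j=12: r + 11k = 1818.827285… → ⌈·⌉ = 1819
j=13: r + 12k = 1971.255857… → ⌈·⌉ = 1972
j=14: r + 13k = 2123.684428… → ⌈·⌉ = 2124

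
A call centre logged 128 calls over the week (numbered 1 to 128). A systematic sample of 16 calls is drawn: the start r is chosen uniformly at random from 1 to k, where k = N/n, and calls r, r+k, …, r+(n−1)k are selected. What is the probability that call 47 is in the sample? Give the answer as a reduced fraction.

1/8

k = 128/16 = 8.
Call 47 is selected iff r ≡ 47 (mod 8); exactly one such r in {1,…,8}.
Inclusion probability = 1/8.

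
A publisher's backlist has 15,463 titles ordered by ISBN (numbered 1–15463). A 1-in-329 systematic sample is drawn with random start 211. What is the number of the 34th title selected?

11068

k = 329
34th selection = r + (34−1)·k = 211 + 33×329 = 211 + 10857 = 11068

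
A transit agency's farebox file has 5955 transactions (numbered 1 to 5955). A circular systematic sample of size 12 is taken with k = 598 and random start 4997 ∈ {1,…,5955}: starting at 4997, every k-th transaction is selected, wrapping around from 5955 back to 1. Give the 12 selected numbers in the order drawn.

Selection 1: 4997
Selection 2: 4997 + 598 = 5595
Selection 3: 5595 + 598 = 6193 → 6193 − 5955 = 238
Selection 4: 238 + 598 = 836
Selection 5: 836 + 598 = 1434
Selection 6: 1434 + 598 = 2032
Selection 7: 2032 + 598 = 2630
Selection 8: 2630 + 598 = 3228
Selection 9: 3228 + 598 = 3826
Selection 10: 3826 + 598 = 4424
Selection 11: 4424 + 598 = 5022
Selection 12: 5022 + 598 = 5620

4997, 5595, 238, 836, 1434, 2032, 2630, 3228, 3826, 4424, 5022, 5620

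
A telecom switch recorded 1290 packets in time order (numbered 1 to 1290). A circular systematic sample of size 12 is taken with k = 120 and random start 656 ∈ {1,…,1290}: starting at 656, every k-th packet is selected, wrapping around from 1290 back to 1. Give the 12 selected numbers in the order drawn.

656, 776, 896, 1016, 1136, 1256, 86, 206, 326, 446, 566, 686

Selection 1: 656
Selection 2: 656 + 120 = 776
Selection 3: 776 + 120 = 896
Selection 4: 896 + 120 = 1016
Selection 5: 1016 + 120 = 1136
Selection 6: 1136 + 120 = 1256
Selection 7: 1256 + 120 = 1376 → 1376 − 1290 = 86
Selection 8: 86 + 120 = 206
Selection 9: 206 + 120 = 326
Selection 10: 326 + 120 = 446
Selection 11: 446 + 120 = 566
Selection 12: 566 + 120 = 686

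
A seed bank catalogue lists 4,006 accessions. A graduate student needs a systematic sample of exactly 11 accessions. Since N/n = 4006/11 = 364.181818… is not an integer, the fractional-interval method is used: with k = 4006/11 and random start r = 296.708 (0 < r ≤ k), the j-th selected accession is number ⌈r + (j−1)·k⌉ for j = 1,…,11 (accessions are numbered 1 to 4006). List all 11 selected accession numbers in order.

j=1: r + 0k = 296.708 → ⌈·⌉ = 297
j=2: r + 1k = 660.889818… → ⌈·⌉ = 661
j=3: r + 2k = 1025.071636… → ⌈·⌉ = 1026
j=4: r + 3k = 1389.253454… → ⌈·⌉ = 1390
j=5: r + 4k = 1753.435272… → ⌈·⌉ = 1754
j=6: r + 5k = 2117.617090… → ⌈·⌉ = 2118
j=7: r + 6k = 2481.798909… → ⌈·⌉ = 2482
j=8: r + 7k = 2845.980727… → ⌈·⌉ = 2846
j=9: r + 8k = 3210.162545… → ⌈·⌉ = 3211
j=10: r + 9k = 3574.344363… → ⌈·⌉ = 3575
j=11: r + 10k = 3938.526181… → ⌈·⌉ = 3939

297, 661, 1026, 1390, 1754, 2118, 2482, 2846, 3211, 3575, 3939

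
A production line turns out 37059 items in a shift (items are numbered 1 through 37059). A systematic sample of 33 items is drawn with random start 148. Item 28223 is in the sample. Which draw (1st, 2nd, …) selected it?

k = 37059/33 = 1123
position = (28223 − 148)/1123 + 1 = 28075/1123 + 1 = 25 + 1 = 26

26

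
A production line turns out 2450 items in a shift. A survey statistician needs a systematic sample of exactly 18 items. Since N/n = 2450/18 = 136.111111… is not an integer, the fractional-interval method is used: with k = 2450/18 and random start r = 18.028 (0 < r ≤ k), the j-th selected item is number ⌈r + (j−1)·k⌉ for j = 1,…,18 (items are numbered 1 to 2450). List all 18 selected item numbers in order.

19, 155, 291, 427, 563, 699, 835, 971, 1107, 1244, 1380, 1516, 1652, 1788, 1924, 2060, 2196, 2332

j=1: r + 0k = 18.028 → ⌈·⌉ = 19
j=2: r + 1k = 154.139111… → ⌈·⌉ = 155
j=3: r + 2k = 290.250222… → ⌈·⌉ = 291
j=4: r + 3k = 426.361333… → ⌈·⌉ = 427
j=5: r + 4k = 562.472444… → ⌈·⌉ = 563
j=6: r + 5k = 698.583555… → ⌈·⌉ = 699
j=7: r + 6k = 834.694666… → ⌈·⌉ = 835
j=8: r + 7k = 970.805777… → ⌈·⌉ = 971
j=9: r + 8k = 1106.916888… → ⌈·⌉ = 1107
j=10: r + 9k = 1243.028 → ⌈·⌉ = 1244
j=11: r + 10k = 1379.139111… → ⌈·⌉ = 1380
j=12: r + 11k = 1515.250222… → ⌈·⌉ = 1516
j=13: r + 12k = 1651.361333… → ⌈·⌉ = 1652
j=14: r + 13k = 1787.472444… → ⌈·⌉ = 1788
j=15: r + 14k = 1923.583555… → ⌈·⌉ = 1924
j=16: r + 15k = 2059.694666… → ⌈·⌉ = 2060
j=17: r + 16k = 2195.805777… → ⌈·⌉ = 2196
j=18: r + 17k = 2331.916888… → ⌈·⌉ = 2332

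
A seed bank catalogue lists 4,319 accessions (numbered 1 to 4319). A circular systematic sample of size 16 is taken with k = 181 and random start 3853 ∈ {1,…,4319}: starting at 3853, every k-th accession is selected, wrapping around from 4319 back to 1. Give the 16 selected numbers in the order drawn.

Selection 1: 3853
Selection 2: 3853 + 181 = 4034
Selection 3: 4034 + 181 = 4215
Selection 4: 4215 + 181 = 4396 → 4396 − 4319 = 77
Selection 5: 77 + 181 = 258
Selection 6: 258 + 181 = 439
Selection 7: 439 + 181 = 620
Selection 8: 620 + 181 = 801
Selection 9: 801 + 181 = 982
Selection 10: 982 + 181 = 1163
Selection 11: 1163 + 181 = 1344
Selection 12: 1344 + 181 = 1525
Selection 13: 1525 + 181 = 1706
Selection 14: 1706 + 181 = 1887
Selection 15: 1887 + 181 = 2068
Selection 16: 2068 + 181 = 2249

3853, 4034, 4215, 77, 258, 439, 620, 801, 982, 1163, 1344, 1525, 1706, 1887, 2068, 2249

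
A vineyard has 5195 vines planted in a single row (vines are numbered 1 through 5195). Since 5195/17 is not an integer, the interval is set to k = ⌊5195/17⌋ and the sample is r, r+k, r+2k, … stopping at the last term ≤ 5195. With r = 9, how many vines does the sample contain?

k = ⌊5195/17⌋ = 305
Achieved size = ⌊(5195 − 9)/305⌋ + 1 = ⌊5186/305⌋ + 1 = 17 + 1 = 18
(last selection: 9 + 17×305 = 5194 ≤ 5195; next would be 5499 > 5195)

18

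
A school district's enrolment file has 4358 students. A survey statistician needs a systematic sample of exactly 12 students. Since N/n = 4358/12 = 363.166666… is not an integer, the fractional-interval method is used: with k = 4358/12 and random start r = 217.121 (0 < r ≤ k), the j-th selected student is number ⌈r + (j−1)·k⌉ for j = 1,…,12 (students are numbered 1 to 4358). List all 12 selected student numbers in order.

218, 581, 944, 1307, 1670, 2033, 2397, 2760, 3123, 3486, 3849, 4212

j=1: r + 0k = 217.121 → ⌈·⌉ = 218
j=2: r + 1k = 580.287666… → ⌈·⌉ = 581
j=3: r + 2k = 943.454333… → ⌈·⌉ = 944
j=4: r + 3k = 1306.621 → ⌈·⌉ = 1307
j=5: r + 4k = 1669.787666… → ⌈·⌉ = 1670
j=6: r + 5k = 2032.954333… → ⌈·⌉ = 2033
j=7: r + 6k = 2396.121 → ⌈·⌉ = 2397
j=8: r + 7k = 2759.287666… → ⌈·⌉ = 2760
j=9: r + 8k = 3122.454333… → ⌈·⌉ = 3123
j=10: r + 9k = 3485.621 → ⌈·⌉ = 3486
j=11: r + 10k = 3848.787666… → ⌈·⌉ = 3849
j=12: r + 11k = 4211.954333… → ⌈·⌉ = 4212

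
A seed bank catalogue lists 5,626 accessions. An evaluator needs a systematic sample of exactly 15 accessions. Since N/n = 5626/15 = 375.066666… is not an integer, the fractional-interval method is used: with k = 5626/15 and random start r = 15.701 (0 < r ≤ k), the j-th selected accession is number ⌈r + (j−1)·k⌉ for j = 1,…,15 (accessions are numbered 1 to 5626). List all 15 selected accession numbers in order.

j=1: r + 0k = 15.701 → ⌈·⌉ = 16
j=2: r + 1k = 390.767666… → ⌈·⌉ = 391
j=3: r + 2k = 765.834333… → ⌈·⌉ = 766
j=4: r + 3k = 1140.901 → ⌈·⌉ = 1141
j=5: r + 4k = 1515.967666… → ⌈·⌉ = 1516
j=6: r + 5k = 1891.034333… → ⌈·⌉ = 1892
j=7: r + 6k = 2266.101 → ⌈·⌉ = 2267
j=8: r + 7k = 2641.167666… → ⌈·⌉ = 2642
j=9: r + 8k = 3016.234333… → ⌈·⌉ = 3017
j=10: r + 9k = 3391.301 → ⌈·⌉ = 3392
j=11: r + 10k = 3766.367666… → ⌈·⌉ = 3767
j=12: r + 11k = 4141.434333… → ⌈·⌉ = 4142
j=13: r + 12k = 4516.501 → ⌈·⌉ = 4517
j=14: r + 13k = 4891.567666… → ⌈·⌉ = 4892
j=15: r + 14k = 5266.634333… → ⌈·⌉ = 5267

16, 391, 766, 1141, 1516, 1892, 2267, 2642, 3017, 3392, 3767, 4142, 4517, 4892, 5267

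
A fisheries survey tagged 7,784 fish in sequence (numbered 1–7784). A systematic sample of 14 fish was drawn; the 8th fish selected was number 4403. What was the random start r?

511

k = 7784/14 = 556
r = 4403 − (8−1)×556 = 4403 − 3892 = 511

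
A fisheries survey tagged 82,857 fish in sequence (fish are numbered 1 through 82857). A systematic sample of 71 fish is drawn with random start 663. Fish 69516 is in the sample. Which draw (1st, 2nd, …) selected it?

k = 82857/71 = 1167
position = (69516 − 663)/1167 + 1 = 68853/1167 + 1 = 59 + 1 = 60

60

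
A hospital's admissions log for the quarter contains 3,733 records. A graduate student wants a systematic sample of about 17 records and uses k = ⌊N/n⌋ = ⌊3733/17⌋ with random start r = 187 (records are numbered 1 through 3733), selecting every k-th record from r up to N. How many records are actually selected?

17

k = ⌊3733/17⌋ = 219
Achieved size = ⌊(3733 − 187)/219⌋ + 1 = ⌊3546/219⌋ + 1 = 16 + 1 = 17
(last selection: 187 + 16×219 = 3691 ≤ 3733; next would be 3910 > 3733)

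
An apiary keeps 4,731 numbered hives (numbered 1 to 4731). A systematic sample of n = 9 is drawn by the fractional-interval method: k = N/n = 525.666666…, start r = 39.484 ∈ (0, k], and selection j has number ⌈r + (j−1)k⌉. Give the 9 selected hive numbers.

j=1: r + 0k = 39.484 → ⌈·⌉ = 40
j=2: r + 1k = 565.150666… → ⌈·⌉ = 566
j=3: r + 2k = 1090.817333… → ⌈·⌉ = 1091
j=4: r + 3k = 1616.484 → ⌈·⌉ = 1617
j=5: r + 4k = 2142.150666… → ⌈·⌉ = 2143
j=6: r + 5k = 2667.817333… → ⌈·⌉ = 2668
j=7: r + 6k = 3193.484 → ⌈·⌉ = 3194
j=8: r + 7k = 3719.150666… → ⌈·⌉ = 3720
j=9: r + 8k = 4244.817333… → ⌈·⌉ = 4245

40, 566, 1091, 1617, 2143, 2668, 3194, 3720, 4245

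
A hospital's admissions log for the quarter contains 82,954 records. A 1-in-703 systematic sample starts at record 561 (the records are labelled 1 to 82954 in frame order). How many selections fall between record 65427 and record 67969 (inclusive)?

3

k = 703
First selection ≥ 65427: 561 + ⌈(65427−561)/703⌉·703 = 561 + 93×703 = 65940
Last selection ≤ 67969: 561 + ⌊(67969−561)/703⌋·703 = 561 + 95×703 = 67346
Count = 95 − 93 + 1 = 3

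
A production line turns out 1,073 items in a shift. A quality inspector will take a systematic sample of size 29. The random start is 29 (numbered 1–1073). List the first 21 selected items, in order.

29, 66, 103, 140, 177, 214, 251, 288, 325, 362, 399, 436, 473, 510, 547, 584, 621, 658, 695, 732, 769

k = N/n = 1073/29 = 37
item 1: 29
item 2: 29 + 37 = 66
item 3: 66 + 37 = 103
item 4: 103 + 37 = 140
item 5: 140 + 37 = 177
item 6: 177 + 37 = 214
item 7: 214 + 37 = 251
item 8: 251 + 37 = 288
item 9: 288 + 37 = 325
item 10: 325 + 37 = 362
item 11: 362 + 37 = 399
item 12: 399 + 37 = 436
item 13: 436 + 37 = 473
item 14: 473 + 37 = 510
item 15: 510 + 37 = 547
item 16: 547 + 37 = 584
item 17: 584 + 37 = 621
item 18: 621 + 37 = 658
item 19: 658 + 37 = 695
item 20: 695 + 37 = 732
item 21: 732 + 37 = 769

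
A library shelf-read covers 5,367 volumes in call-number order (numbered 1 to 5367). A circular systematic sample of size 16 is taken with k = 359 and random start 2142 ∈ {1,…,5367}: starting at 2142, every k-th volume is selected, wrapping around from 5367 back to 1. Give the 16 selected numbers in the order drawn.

Selection 1: 2142
Selection 2: 2142 + 359 = 2501
Selection 3: 2501 + 359 = 2860
Selection 4: 2860 + 359 = 3219
Selection 5: 3219 + 359 = 3578
Selection 6: 3578 + 359 = 3937
Selection 7: 3937 + 359 = 4296
Selection 8: 4296 + 359 = 4655
Selection 9: 4655 + 359 = 5014
Selection 10: 5014 + 359 = 5373 → 5373 − 5367 = 6
Selection 11: 6 + 359 = 365
Selection 12: 365 + 359 = 724
Selection 13: 724 + 359 = 1083
Selection 14: 1083 + 359 = 1442
Selection 15: 1442 + 359 = 1801
Selection 16: 1801 + 359 = 2160

2142, 2501, 2860, 3219, 3578, 3937, 4296, 4655, 5014, 6, 365, 724, 1083, 1442, 1801, 2160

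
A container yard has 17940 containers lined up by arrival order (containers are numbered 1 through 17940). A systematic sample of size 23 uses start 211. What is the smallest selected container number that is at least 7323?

8011

k = 17940/23 = 780
Steps past start: ⌈(7323 − 211)/780⌉ = ⌈7112/780⌉ = 10
Selected container: 211 + 10×780 = 8011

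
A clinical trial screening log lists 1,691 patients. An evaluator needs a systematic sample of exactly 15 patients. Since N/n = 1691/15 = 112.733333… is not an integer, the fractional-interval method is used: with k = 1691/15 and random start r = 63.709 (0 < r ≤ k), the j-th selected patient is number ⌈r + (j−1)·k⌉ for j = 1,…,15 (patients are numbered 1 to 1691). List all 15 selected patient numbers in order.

j=1: r + 0k = 63.709 → ⌈·⌉ = 64
j=2: r + 1k = 176.442333… → ⌈·⌉ = 177
j=3: r + 2k = 289.175666… → ⌈·⌉ = 290
j=4: r + 3k = 401.909 → ⌈·⌉ = 402
j=5: r + 4k = 514.642333… → ⌈·⌉ = 515
j=6: r + 5k = 627.375666… → ⌈·⌉ = 628
j=7: r + 6k = 740.109 → ⌈·⌉ = 741
j=8: r + 7k = 852.842333… → ⌈·⌉ = 853
j=9: r + 8k = 965.575666… → ⌈·⌉ = 966
j=10: r + 9k = 1078.309 → ⌈·⌉ = 1079
j=11: r + 10k = 1191.042333… → ⌈·⌉ = 1192
j=12: r + 11k = 1303.775666… → ⌈·⌉ = 1304
j=13: r + 12k = 1416.509 → ⌈·⌉ = 1417
j=14: r + 13k = 1529.242333… → ⌈·⌉ = 1530
j=15: r + 14k = 1641.975666… → ⌈·⌉ = 1642

64, 177, 290, 402, 515, 628, 741, 853, 966, 1079, 1192, 1304, 1417, 1530, 1642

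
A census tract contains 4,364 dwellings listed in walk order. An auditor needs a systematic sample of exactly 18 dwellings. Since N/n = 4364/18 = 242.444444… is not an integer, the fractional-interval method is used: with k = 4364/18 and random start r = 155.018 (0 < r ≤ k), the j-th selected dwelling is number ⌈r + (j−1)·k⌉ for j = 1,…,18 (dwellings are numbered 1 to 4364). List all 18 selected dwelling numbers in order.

j=1: r + 0k = 155.018 → ⌈·⌉ = 156
j=2: r + 1k = 397.462444… → ⌈·⌉ = 398
j=3: r + 2k = 639.906888… → ⌈·⌉ = 640
j=4: r + 3k = 882.351333… → ⌈·⌉ = 883
j=5: r + 4k = 1124.795777… → ⌈·⌉ = 1125
j=6: r + 5k = 1367.240222… → ⌈·⌉ = 1368
j=7: r + 6k = 1609.684666… → ⌈·⌉ = 1610
j=8: r + 7k = 1852.129111… → ⌈·⌉ = 1853
j=9: r + 8k = 2094.573555… → ⌈·⌉ = 2095
j=10: r + 9k = 2337.018 → ⌈·⌉ = 2338
j=11: r + 10k = 2579.462444… → ⌈·⌉ = 2580
j=12: r + 11k = 2821.906888… → ⌈·⌉ = 2822
j=13: r + 12k = 3064.351333… → ⌈·⌉ = 3065
j=14: r + 13k = 3306.795777… → ⌈·⌉ = 3307
j=15: r + 14k = 3549.240222… → ⌈·⌉ = 3550
j=16: r + 15k = 3791.684666… → ⌈·⌉ = 3792
j=17: r + 16k = 4034.129111… → ⌈·⌉ = 4035
j=18: r + 17k = 4276.573555… → ⌈·⌉ = 4277

156, 398, 640, 883, 1125, 1368, 1610, 1853, 2095, 2338, 2580, 2822, 3065, 3307, 3550, 3792, 4035, 4277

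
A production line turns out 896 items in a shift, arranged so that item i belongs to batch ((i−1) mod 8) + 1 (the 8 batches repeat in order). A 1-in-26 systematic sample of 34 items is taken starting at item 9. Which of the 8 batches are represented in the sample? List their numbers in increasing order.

1, 3, 5, 7

Consecutive selections differ by k = 26, so their batch numbers differ by 26 mod 8 = 2.
gcd(26, 8) = 2, so the sample visits 8/2 = 4 distinct residues mod 8.
Start 9 is batch 1; the batches hit are 1, 3, 5, 7.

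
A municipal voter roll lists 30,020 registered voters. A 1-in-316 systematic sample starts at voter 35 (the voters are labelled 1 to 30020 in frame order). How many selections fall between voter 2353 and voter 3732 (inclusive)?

k = 316
First selection ≥ 2353: 35 + ⌈(2353−35)/316⌉·316 = 35 + 8×316 = 2563
Last selection ≤ 3732: 35 + ⌊(3732−35)/316⌋·316 = 35 + 11×316 = 3511
Count = 11 − 8 + 1 = 4

4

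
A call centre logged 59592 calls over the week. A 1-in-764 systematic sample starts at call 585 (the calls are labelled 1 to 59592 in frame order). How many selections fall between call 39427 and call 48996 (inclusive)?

k = 764
First selection ≥ 39427: 585 + ⌈(39427−585)/764⌉·764 = 585 + 51×764 = 39549
Last selection ≤ 48996: 585 + ⌊(48996−585)/764⌋·764 = 585 + 63×764 = 48717
Count = 63 − 51 + 1 = 13

13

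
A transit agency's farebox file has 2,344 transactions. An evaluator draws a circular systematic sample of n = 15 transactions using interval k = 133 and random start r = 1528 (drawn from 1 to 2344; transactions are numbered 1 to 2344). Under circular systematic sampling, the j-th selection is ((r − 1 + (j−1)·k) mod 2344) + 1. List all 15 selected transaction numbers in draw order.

1528, 1661, 1794, 1927, 2060, 2193, 2326, 115, 248, 381, 514, 647, 780, 913, 1046

Selection 1: 1528
Selection 2: 1528 + 133 = 1661
Selection 3: 1661 + 133 = 1794
Selection 4: 1794 + 133 = 1927
Selection 5: 1927 + 133 = 2060
Selection 6: 2060 + 133 = 2193
Selection 7: 2193 + 133 = 2326
Selection 8: 2326 + 133 = 2459 → 2459 − 2344 = 115
Selection 9: 115 + 133 = 248
Selection 10: 248 + 133 = 381
Selection 11: 381 + 133 = 514
Selection 12: 514 + 133 = 647
Selection 13: 647 + 133 = 780
Selection 14: 780 + 133 = 913
Selection 15: 913 + 133 = 1046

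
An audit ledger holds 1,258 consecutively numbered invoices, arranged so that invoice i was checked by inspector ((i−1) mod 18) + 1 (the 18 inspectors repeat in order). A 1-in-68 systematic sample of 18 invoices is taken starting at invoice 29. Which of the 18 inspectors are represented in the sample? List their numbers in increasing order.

Consecutive selections differ by k = 68, so their inspector numbers differ by 68 mod 18 = 14.
gcd(68, 18) = 2, so the sample visits 18/2 = 9 distinct residues mod 18.
Start 29 is inspector 11; the inspectors hit are 1, 3, 5, 7, 9, 11, 13, 15, 17.

1, 3, 5, 7, 9, 11, 13, 15, 17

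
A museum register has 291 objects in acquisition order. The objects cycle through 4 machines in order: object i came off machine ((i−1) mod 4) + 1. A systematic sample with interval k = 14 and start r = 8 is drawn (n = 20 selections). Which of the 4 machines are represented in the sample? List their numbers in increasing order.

Consecutive selections differ by k = 14, so their machine numbers differ by 14 mod 4 = 2.
gcd(14, 4) = 2, so the sample visits 4/2 = 2 distinct residues mod 4.
Start 8 is machine 4; the machines hit are 2, 4.

2, 4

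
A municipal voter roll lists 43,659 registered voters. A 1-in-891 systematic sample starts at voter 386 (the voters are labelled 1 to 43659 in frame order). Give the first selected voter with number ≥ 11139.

11969

k = 891
Steps past start: ⌈(11139 − 386)/891⌉ = ⌈10753/891⌉ = 13
Selected voter: 386 + 13×891 = 11969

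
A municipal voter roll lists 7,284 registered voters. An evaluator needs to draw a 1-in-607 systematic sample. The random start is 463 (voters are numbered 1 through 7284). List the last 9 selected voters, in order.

2284, 2891, 3498, 4105, 4712, 5319, 5926, 6533, 7140

4th selection = 463 + 3×607 = 2284
5th: 2284 + 607 = 2891
6th: 2891 + 607 = 3498
7th: 3498 + 607 = 4105
8th: 4105 + 607 = 4712
9th: 4712 + 607 = 5319
10th: 5319 + 607 = 5926
11th: 5926 + 607 = 6533
12th: 6533 + 607 = 7140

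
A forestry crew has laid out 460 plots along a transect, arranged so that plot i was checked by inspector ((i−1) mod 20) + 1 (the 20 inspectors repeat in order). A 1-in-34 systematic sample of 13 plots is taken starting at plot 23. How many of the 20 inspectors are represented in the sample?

Consecutive selections differ by k = 34, so their inspector numbers differ by 34 mod 20 = 14.
gcd(34, 20) = 2, so the sample visits 20/2 = 10 distinct residues mod 20.
Start 23 is inspector 3; the inspectors hit are 1, 3, 5, 7, 9, 11, 13, 15, 17, 19.

10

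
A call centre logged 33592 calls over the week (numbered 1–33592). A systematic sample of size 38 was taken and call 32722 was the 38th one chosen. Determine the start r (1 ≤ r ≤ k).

k = 33592/38 = 884
r = 32722 − (38−1)×884 = 32722 − 32708 = 14

14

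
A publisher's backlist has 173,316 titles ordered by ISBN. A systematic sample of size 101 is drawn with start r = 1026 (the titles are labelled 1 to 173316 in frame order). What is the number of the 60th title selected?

k = 173316/101 = 1716
60th selection = r + (60−1)·k = 1026 + 59×1716 = 1026 + 101244 = 102270

102270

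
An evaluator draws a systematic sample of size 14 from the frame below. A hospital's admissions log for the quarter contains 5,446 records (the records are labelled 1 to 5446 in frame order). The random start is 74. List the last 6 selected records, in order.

k = N/n = 5446/14 = 389
9th selection = 74 + 8×389 = 3186
10th: 3186 + 389 = 3575
11th: 3575 + 389 = 3964
12th: 3964 + 389 = 4353
13th: 4353 + 389 = 4742
14th: 4742 + 389 = 5131

3186, 3575, 3964, 4353, 4742, 5131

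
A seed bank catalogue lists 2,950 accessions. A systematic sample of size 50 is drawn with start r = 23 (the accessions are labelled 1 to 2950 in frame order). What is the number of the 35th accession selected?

k = 2950/50 = 59
35th selection = r + (35−1)·k = 23 + 34×59 = 23 + 2006 = 2029

2029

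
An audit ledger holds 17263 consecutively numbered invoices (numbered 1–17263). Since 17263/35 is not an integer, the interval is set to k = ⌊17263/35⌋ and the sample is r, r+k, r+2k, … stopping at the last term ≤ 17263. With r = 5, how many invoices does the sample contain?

36

k = ⌊17263/35⌋ = 493
Achieved size = ⌊(17263 − 5)/493⌋ + 1 = ⌊17258/493⌋ + 1 = 35 + 1 = 36
(last selection: 5 + 35×493 = 17260 ≤ 17263; next would be 17753 > 17263)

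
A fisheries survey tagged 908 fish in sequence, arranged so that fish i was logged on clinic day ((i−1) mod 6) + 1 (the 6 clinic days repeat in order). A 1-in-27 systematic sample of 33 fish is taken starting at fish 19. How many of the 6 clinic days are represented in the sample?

Consecutive selections differ by k = 27, so their clinic day numbers differ by 27 mod 6 = 3.
gcd(27, 6) = 3, so the sample visits 6/3 = 2 distinct residues mod 6.
Start 19 is clinic day 1; the clinic days hit are 1, 4.

2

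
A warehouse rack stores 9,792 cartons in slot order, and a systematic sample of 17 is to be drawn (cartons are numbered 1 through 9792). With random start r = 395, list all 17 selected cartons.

395, 971, 1547, 2123, 2699, 3275, 3851, 4427, 5003, 5579, 6155, 6731, 7307, 7883, 8459, 9035, 9611

k = N/n = 9792/17 = 576
carton 1: 395
carton 2: 395 + 576 = 971
carton 3: 971 + 576 = 1547
carton 4: 1547 + 576 = 2123
carton 5: 2123 + 576 = 2699
carton 6: 2699 + 576 = 3275
carton 7: 3275 + 576 = 3851
carton 8: 3851 + 576 = 4427
carton 9: 4427 + 576 = 5003
carton 10: 5003 + 576 = 5579
carton 11: 5579 + 576 = 6155
carton 12: 6155 + 576 = 6731
carton 13: 6731 + 576 = 7307
carton 14: 7307 + 576 = 7883
carton 15: 7883 + 576 = 8459
carton 16: 8459 + 576 = 9035
carton 17: 9035 + 576 = 9611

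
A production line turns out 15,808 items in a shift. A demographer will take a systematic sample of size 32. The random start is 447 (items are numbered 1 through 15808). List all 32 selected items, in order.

447, 941, 1435, 1929, 2423, 2917, 3411, 3905, 4399, 4893, 5387, 5881, 6375, 6869, 7363, 7857, 8351, 8845, 9339, 9833, 10327, 10821, 11315, 11809, 12303, 12797, 13291, 13785, 14279, 14773, 15267, 15761

k = N/n = 15808/32 = 494
item 1: 447
item 2: 447 + 494 = 941
item 3: 941 + 494 = 1435
item 4: 1435 + 494 = 1929
item 5: 1929 + 494 = 2423
item 6: 2423 + 494 = 2917
item 7: 2917 + 494 = 3411
item 8: 3411 + 494 = 3905
item 9: 3905 + 494 = 4399
item 10: 4399 + 494 = 4893
item 11: 4893 + 494 = 5387
item 12: 5387 + 494 = 5881
item 13: 5881 + 494 = 6375
item 14: 6375 + 494 = 6869
item 15: 6869 + 494 = 7363
item 16: 7363 + 494 = 7857
item 17: 7857 + 494 = 8351
item 18: 8351 + 494 = 8845
item 19: 8845 + 494 = 9339
item 20: 9339 + 494 = 9833
item 21: 9833 + 494 = 10327
item 22: 10327 + 494 = 10821
item 23: 10821 + 494 = 11315
item 24: 11315 + 494 = 11809
item 25: 11809 + 494 = 12303
item 26: 12303 + 494 = 12797
item 27: 12797 + 494 = 13291
item 28: 13291 + 494 = 13785
item 29: 13785 + 494 = 14279
item 30: 14279 + 494 = 14773
item 31: 14773 + 494 = 15267
item 32: 15267 + 494 = 15761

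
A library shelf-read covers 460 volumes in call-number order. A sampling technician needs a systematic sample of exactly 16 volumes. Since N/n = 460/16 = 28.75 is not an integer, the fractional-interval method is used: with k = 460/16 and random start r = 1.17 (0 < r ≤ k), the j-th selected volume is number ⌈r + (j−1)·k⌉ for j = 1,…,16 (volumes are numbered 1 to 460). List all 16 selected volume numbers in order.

2, 30, 59, 88, 117, 145, 174, 203, 232, 260, 289, 318, 347, 375, 404, 433

j=1: r + 0k = 1.17 → ⌈·⌉ = 2
j=2: r + 1k = 29.92 → ⌈·⌉ = 30
j=3: r + 2k = 58.67 → ⌈·⌉ = 59
j=4: r + 3k = 87.42 → ⌈·⌉ = 88
j=5: r + 4k = 116.17 → ⌈·⌉ = 117
j=6: r + 5k = 144.92 → ⌈·⌉ = 145
j=7: r + 6k = 173.67 → ⌈·⌉ = 174
j=8: r + 7k = 202.42 → ⌈·⌉ = 203
j=9: r + 8k = 231.17 → ⌈·⌉ = 232
j=10: r + 9k = 259.92 → ⌈·⌉ = 260
j=11: r + 10k = 288.67 → ⌈·⌉ = 289
j=12: r + 11k = 317.42 → ⌈·⌉ = 318
j=13: r + 12k = 346.17 → ⌈·⌉ = 347
j=14: r + 13k = 374.92 → ⌈·⌉ = 375
j=15: r + 14k = 403.67 → ⌈·⌉ = 404
j=16: r + 15k = 432.42 → ⌈·⌉ = 433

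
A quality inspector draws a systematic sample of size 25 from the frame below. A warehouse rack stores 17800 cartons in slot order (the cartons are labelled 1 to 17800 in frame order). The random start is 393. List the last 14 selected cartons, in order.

k = N/n = 17800/25 = 712
12th selection = 393 + 11×712 = 8225
13th: 8225 + 712 = 8937
14th: 8937 + 712 = 9649
15th: 9649 + 712 = 10361
16th: 10361 + 712 = 11073
17th: 11073 + 712 = 11785
18th: 11785 + 712 = 12497
19th: 12497 + 712 = 13209
20th: 13209 + 712 = 13921
21st: 13921 + 712 = 14633
22nd: 14633 + 712 = 15345
23rd: 15345 + 712 = 16057
24th: 16057 + 712 = 16769
25th: 16769 + 712 = 17481

8225, 8937, 9649, 10361, 11073, 11785, 12497, 13209, 13921, 14633, 15345, 16057, 16769, 17481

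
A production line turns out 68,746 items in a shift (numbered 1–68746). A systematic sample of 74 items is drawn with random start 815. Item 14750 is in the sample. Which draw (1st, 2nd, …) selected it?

16

k = 68746/74 = 929
position = (14750 − 815)/929 + 1 = 13935/929 + 1 = 15 + 1 = 16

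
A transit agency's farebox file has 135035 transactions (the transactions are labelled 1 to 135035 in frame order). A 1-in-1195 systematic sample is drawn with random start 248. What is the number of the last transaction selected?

134088

k = 1195
113th selection = r + (113−1)·k = 248 + 112×1195 = 248 + 133840 = 134088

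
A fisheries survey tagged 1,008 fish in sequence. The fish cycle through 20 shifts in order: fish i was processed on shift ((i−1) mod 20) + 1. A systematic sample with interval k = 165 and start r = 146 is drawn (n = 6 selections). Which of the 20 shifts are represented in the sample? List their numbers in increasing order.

Consecutive selections differ by k = 165, so their shift numbers differ by 165 mod 20 = 5.
gcd(165, 20) = 5, so the sample visits 20/5 = 4 distinct residues mod 20.
Start 146 is shift 6; the shifts hit are 1, 6, 11, 16.

1, 6, 11, 16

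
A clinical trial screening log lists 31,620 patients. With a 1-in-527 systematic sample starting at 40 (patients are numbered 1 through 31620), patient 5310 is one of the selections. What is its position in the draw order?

k = 527
position = (5310 − 40)/527 + 1 = 5270/527 + 1 = 10 + 1 = 11

11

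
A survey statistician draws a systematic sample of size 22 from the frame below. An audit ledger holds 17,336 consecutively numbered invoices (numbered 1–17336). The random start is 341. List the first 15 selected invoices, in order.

k = N/n = 17336/22 = 788
invoice 1: 341
invoice 2: 341 + 788 = 1129
invoice 3: 1129 + 788 = 1917
invoice 4: 1917 + 788 = 2705
invoice 5: 2705 + 788 = 3493
invoice 6: 3493 + 788 = 4281
invoice 7: 4281 + 788 = 5069
invoice 8: 5069 + 788 = 5857
invoice 9: 5857 + 788 = 6645
invoice 10: 6645 + 788 = 7433
invoice 11: 7433 + 788 = 8221
invoice 12: 8221 + 788 = 9009
invoice 13: 9009 + 788 = 9797
invoice 14: 9797 + 788 = 10585
invoice 15: 10585 + 788 = 11373

341, 1129, 1917, 2705, 3493, 4281, 5069, 5857, 6645, 7433, 8221, 9009, 9797, 10585, 11373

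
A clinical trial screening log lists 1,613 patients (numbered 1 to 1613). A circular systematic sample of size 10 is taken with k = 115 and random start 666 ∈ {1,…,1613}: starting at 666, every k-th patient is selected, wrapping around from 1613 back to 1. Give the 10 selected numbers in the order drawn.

666, 781, 896, 1011, 1126, 1241, 1356, 1471, 1586, 88

Selection 1: 666
Selection 2: 666 + 115 = 781
Selection 3: 781 + 115 = 896
Selection 4: 896 + 115 = 1011
Selection 5: 1011 + 115 = 1126
Selection 6: 1126 + 115 = 1241
Selection 7: 1241 + 115 = 1356
Selection 8: 1356 + 115 = 1471
Selection 9: 1471 + 115 = 1586
Selection 10: 1586 + 115 = 1701 → 1701 − 1613 = 88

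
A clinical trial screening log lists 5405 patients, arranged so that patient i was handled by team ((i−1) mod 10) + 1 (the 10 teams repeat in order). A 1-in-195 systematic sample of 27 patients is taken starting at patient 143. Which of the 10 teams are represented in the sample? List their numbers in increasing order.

Consecutive selections differ by k = 195, so their team numbers differ by 195 mod 10 = 5.
gcd(195, 10) = 5, so the sample visits 10/5 = 2 distinct residues mod 10.
Start 143 is team 3; the teams hit are 3, 8.

3, 8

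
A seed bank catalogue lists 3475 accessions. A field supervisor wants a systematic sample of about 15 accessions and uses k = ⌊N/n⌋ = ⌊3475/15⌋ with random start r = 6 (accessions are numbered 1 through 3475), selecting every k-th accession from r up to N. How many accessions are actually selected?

k = ⌊3475/15⌋ = 231
Achieved size = ⌊(3475 − 6)/231⌋ + 1 = ⌊3469/231⌋ + 1 = 15 + 1 = 16
(last selection: 6 + 15×231 = 3471 ≤ 3475; next would be 3702 > 3475)

16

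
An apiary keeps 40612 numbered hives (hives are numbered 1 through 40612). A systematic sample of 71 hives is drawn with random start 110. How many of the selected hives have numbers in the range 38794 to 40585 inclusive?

3

k = 40612/71 = 572
First selection ≥ 38794: 110 + ⌈(38794−110)/572⌉·572 = 110 + 68×572 = 39006
Last selection ≤ 40585: 110 + ⌊(40585−110)/572⌋·572 = 110 + 70×572 = 40150
Count = 70 − 68 + 1 = 3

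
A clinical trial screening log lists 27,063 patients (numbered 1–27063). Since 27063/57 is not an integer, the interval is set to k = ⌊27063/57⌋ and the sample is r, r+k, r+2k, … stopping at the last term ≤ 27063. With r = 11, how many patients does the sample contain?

k = ⌊27063/57⌋ = 474
Achieved size = ⌊(27063 − 11)/474⌋ + 1 = ⌊27052/474⌋ + 1 = 57 + 1 = 58
(last selection: 11 + 57×474 = 27029 ≤ 27063; next would be 27503 > 27063)

58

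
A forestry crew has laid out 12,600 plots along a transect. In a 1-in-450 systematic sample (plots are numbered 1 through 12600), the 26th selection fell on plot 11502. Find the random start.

252

k = 450
r = 11502 − (26−1)×450 = 11502 − 11250 = 252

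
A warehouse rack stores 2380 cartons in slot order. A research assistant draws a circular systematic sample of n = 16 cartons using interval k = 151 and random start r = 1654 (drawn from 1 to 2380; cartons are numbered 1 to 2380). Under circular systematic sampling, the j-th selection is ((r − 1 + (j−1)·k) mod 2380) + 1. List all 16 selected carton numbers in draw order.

1654, 1805, 1956, 2107, 2258, 29, 180, 331, 482, 633, 784, 935, 1086, 1237, 1388, 1539

Selection 1: 1654
Selection 2: 1654 + 151 = 1805
Selection 3: 1805 + 151 = 1956
Selection 4: 1956 + 151 = 2107
Selection 5: 2107 + 151 = 2258
Selection 6: 2258 + 151 = 2409 → 2409 − 2380 = 29
Selection 7: 29 + 151 = 180
Selection 8: 180 + 151 = 331
Selection 9: 331 + 151 = 482
Selection 10: 482 + 151 = 633
Selection 11: 633 + 151 = 784
Selection 12: 784 + 151 = 935
Selection 13: 935 + 151 = 1086
Selection 14: 1086 + 151 = 1237
Selection 15: 1237 + 151 = 1388
Selection 16: 1388 + 151 = 1539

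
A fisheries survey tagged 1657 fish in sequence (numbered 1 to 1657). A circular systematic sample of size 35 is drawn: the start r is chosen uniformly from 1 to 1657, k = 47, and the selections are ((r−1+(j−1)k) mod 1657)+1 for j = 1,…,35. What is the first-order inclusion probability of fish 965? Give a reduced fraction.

For each position j, as r ranges over 1…1657 the j-th selection hits every fish exactly once, so fish 965 is selected for exactly 35 of the 1657 starts.
Inclusion probability = 35/1657.

35/1657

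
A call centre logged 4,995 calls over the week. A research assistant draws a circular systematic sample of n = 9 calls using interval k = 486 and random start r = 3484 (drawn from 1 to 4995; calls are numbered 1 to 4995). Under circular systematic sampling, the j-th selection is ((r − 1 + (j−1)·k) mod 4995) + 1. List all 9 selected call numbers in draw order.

Selection 1: 3484
Selection 2: 3484 + 486 = 3970
Selection 3: 3970 + 486 = 4456
Selection 4: 4456 + 486 = 4942
Selection 5: 4942 + 486 = 5428 → 5428 − 4995 = 433
Selection 6: 433 + 486 = 919
Selection 7: 919 + 486 = 1405
Selection 8: 1405 + 486 = 1891
Selection 9: 1891 + 486 = 2377

3484, 3970, 4456, 4942, 433, 919, 1405, 1891, 2377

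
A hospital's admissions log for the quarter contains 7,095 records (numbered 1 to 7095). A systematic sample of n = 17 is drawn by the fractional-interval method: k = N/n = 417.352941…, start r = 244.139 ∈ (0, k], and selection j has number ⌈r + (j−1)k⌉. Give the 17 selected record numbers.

245, 662, 1079, 1497, 1914, 2331, 2749, 3166, 3583, 4001, 4418, 4836, 5253, 5670, 6088, 6505, 6922

j=1: r + 0k = 244.139 → ⌈·⌉ = 245
j=2: r + 1k = 661.491941… → ⌈·⌉ = 662
j=3: r + 2k = 1078.844882… → ⌈·⌉ = 1079
j=4: r + 3k = 1496.197823… → ⌈·⌉ = 1497
j=5: r + 4k = 1913.550764… → ⌈·⌉ = 1914
j=6: r + 5k = 2330.903705… → ⌈·⌉ = 2331
j=7: r + 6k = 2748.256647… → ⌈·⌉ = 2749
j=8: r + 7k = 3165.609588… → ⌈·⌉ = 3166
j=9: r + 8k = 3582.962529… → ⌈·⌉ = 3583
j=10: r + 9k = 4000.315470… → ⌈·⌉ = 4001
j=11: r + 10k = 4417.668411… → ⌈·⌉ = 4418
j=12: r + 11k = 4835.021352… → ⌈·⌉ = 4836
j=13: r + 12k = 5252.374294… → ⌈·⌉ = 5253
j=14: r + 13k = 5669.727235… → ⌈·⌉ = 5670
j=15: r + 14k = 6087.080176… → ⌈·⌉ = 6088
j=16: r + 15k = 6504.433117… → ⌈·⌉ = 6505
j=17: r + 16k = 6921.786058… → ⌈·⌉ = 6922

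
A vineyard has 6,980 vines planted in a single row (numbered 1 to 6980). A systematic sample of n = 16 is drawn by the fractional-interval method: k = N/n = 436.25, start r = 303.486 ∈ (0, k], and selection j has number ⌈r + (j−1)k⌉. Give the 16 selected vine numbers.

j=1: r + 0k = 303.486 → ⌈·⌉ = 304
j=2: r + 1k = 739.736 → ⌈·⌉ = 740
j=3: r + 2k = 1175.986 → ⌈·⌉ = 1176
j=4: r + 3k = 1612.236 → ⌈·⌉ = 1613
j=5: r + 4k = 2048.486 → ⌈·⌉ = 2049
j=6: r + 5k = 2484.736 → ⌈·⌉ = 2485
j=7: r + 6k = 2920.986 → ⌈·⌉ = 2921
j=8: r + 7k = 3357.236 → ⌈·⌉ = 3358
j=9: r + 8k = 3793.486 → ⌈·⌉ = 3794
j=10: r + 9k = 4229.736 → ⌈·⌉ = 4230
j=11: r + 10k = 4665.986 → ⌈·⌉ = 4666
j=12: r + 11k = 5102.236 → ⌈·⌉ = 5103
j=13: r + 12k = 5538.486 → ⌈·⌉ = 5539
j=14: r + 13k = 5974.736 → ⌈·⌉ = 5975
j=15: r + 14k = 6410.986 → ⌈·⌉ = 6411
j=16: r + 15k = 6847.236 → ⌈·⌉ = 6848

304, 740, 1176, 1613, 2049, 2485, 2921, 3358, 3794, 4230, 4666, 5103, 5539, 5975, 6411, 6848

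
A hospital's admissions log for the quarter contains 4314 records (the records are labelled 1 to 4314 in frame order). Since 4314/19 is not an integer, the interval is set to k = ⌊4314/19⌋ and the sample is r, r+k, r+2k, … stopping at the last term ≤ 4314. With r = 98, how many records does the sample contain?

19

k = ⌊4314/19⌋ = 227
Achieved size = ⌊(4314 − 98)/227⌋ + 1 = ⌊4216/227⌋ + 1 = 18 + 1 = 19
(last selection: 98 + 18×227 = 4184 ≤ 4314; next would be 4411 > 4314)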